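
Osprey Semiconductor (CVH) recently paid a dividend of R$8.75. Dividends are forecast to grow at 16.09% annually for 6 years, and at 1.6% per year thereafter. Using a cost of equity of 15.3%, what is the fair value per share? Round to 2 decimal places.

Two-stage DDM. Project D₁…D_6 at 0.1609, terminal growth 0.016, discount at r = 0.153.
D_1 = 10.1579
D_2 = 11.7923
D_3 = 13.6897
D_4 = 15.8923
D_5 = 18.4494
D_6 = 21.4179
Terminal value at t=6: TV = D_7/(r−g) = 21.7606/(0.153−0.016) = 158.8364
P₀ = 10.1579/(1+0.153)^1 + 11.7923/(1+0.153)^2 + 13.6897/(1+0.153)^3 + 15.8923/(1+0.153)^4 + 18.4494/(1+0.153)^5 + 21.4179/(1+0.153)^6 + 158.8364/(1+0.153)^6 = 121.3778

R$121.38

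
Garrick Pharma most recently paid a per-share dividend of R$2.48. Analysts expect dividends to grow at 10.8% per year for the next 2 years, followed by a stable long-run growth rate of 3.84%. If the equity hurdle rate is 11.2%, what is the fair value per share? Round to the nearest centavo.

R$39.67

Two-stage DDM. Project D₁…D_2 at 0.108, terminal growth 0.0384, discount at r = 0.112.
D_1 = 2.7478
D_2 = 3.0446
Terminal value at t=2: TV = D_3/(r−g) = 3.1615/(0.112−0.0384) = 42.9554
P₀ = 2.7478/(1+0.112)^1 + 3.0446/(1+0.112)^2 + 42.9554/(1+0.112)^2 = 39.6716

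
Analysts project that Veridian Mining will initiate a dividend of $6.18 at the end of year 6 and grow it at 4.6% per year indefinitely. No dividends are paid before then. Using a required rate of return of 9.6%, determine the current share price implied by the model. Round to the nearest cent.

Deferred-dividend DDM. At t=5 the remaining stream is a growing perpetuity with first payment D_6 = 6.18.
V_5 = D_6/(r−g) = 6.18/(0.096−0.046) = 123.6000
P₀ = V_5/(1+r)^5 = 123.6000/(1+0.096)^5 = 78.1566

$78.16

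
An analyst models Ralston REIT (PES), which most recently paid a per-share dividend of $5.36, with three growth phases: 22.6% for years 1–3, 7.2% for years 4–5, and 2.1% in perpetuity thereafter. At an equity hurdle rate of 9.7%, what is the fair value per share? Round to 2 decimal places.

Three-stage DDM. Project D₁…D_5; terminal Gordon value at t=5 with g = 0.021; discount at r = 0.097.
D_1 = 6.5714
D_2 = 8.0565
D_3 = 9.8773
D_4 = 10.5884
D_5 = 11.3508
TV_5 = 11.5891/(0.097−0.021) = 152.4888
P₀ = Σ Dₜ/(1+r)ᵗ + TV_5/(1+r)^5 = 130.6086

$130.61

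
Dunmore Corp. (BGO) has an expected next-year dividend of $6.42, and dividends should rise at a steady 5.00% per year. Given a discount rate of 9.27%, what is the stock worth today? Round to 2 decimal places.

$150.35

Gordon growth model: P₀ = D₁/(r − g), with D₁ = 6.42 given directly.
P₀ = 6.4200 / (0.0927 − 0.05) = 6.4200 / 0.0427 = 150.3513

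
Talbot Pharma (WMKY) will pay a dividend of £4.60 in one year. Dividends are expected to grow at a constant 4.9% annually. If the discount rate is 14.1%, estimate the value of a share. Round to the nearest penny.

£50.00

Gordon growth model: P₀ = D₁/(r − g), with D₁ = 4.60 given directly.
P₀ = 4.6000 / (0.141 − 0.049) = 4.6000 / 0.092 = 50.0000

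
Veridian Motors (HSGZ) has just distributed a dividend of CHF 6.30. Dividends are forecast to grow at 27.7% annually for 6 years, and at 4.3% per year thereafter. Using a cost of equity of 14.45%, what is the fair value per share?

Two-stage DDM. Project D₁…D_6 at 0.277, terminal growth 0.043, discount at r = 0.1445.
D_1 = 8.0451
D_2 = 10.2736
D_3 = 13.1194
D_4 = 16.7534
D_5 = 21.3941
D_6 = 27.3203
Terminal value at t=6: TV = D_7/(r−g) = 28.4951/(0.1445−0.043) = 280.7399
P₀ = 8.0451/(1+0.1445)^1 + 10.2736/(1+0.1445)^2 + 13.1194/(1+0.1445)^3 + 16.7534/(1+0.1445)^4 + 21.3941/(1+0.1445)^5 + 27.3203/(1+0.1445)^6 + 280.7399/(1+0.1445)^6 = 181.3522

CHF 181.35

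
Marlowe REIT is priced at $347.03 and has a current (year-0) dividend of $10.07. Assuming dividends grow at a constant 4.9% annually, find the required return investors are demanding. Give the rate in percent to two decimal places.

Rearranging the constant-growth DDM: r = D₁/P₀ + g.
D₁ = 10.07 × (1 + 0.049) = 10.5634.
r = 10.5634 / 347.03 + 0.049 = 0.03044 + 0.049 = 0.07944

7.94%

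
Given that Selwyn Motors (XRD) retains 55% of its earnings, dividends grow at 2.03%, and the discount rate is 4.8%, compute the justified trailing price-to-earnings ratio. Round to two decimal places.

16.58

Payout ratio b = 1 − 0.55 = 0.45.
Justified trailing P/E = b(1+g)/(r−g) = 0.45×(1+0.0203)/(0.048−0.0203) = 16.5753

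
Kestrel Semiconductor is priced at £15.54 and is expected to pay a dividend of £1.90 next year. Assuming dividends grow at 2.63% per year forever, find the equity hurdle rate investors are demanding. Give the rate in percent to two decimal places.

Rearranging the constant-growth DDM: r = D₁/P₀ + g.
r = 1.9000 / 15.54 + 0.0263 = 0.12227 + 0.0263 = 0.14857

14.86%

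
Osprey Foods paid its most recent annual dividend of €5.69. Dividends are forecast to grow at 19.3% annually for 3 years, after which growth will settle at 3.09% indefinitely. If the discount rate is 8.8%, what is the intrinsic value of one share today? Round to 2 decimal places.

Two-stage DDM. Project D₁…D_3 at 0.193, terminal growth 0.0309, discount at r = 0.088.
D_1 = 6.7882
D_2 = 8.0983
D_3 = 9.6613
Terminal value at t=3: TV = D_4/(r−g) = 9.9598/(0.088−0.0309) = 174.4271
P₀ = 6.7882/(1+0.088)^1 + 8.0983/(1+0.088)^2 + 9.6613/(1+0.088)^3 + 174.4271/(1+0.088)^3 = 156.0157

€156.02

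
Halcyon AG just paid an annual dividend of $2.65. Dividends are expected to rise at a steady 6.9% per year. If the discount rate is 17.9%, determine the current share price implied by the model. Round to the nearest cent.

$25.75

Gordon growth model: P₀ = D₁/(r − g). D₁ = 2.65 × (1 + 0.069) = 2.8328.
P₀ = 2.8328 / (0.179 − 0.069) = 2.8328 / 0.11 = 25.7532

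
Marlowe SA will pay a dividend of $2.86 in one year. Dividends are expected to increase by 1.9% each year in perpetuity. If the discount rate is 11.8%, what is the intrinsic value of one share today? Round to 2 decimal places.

$28.89

Gordon growth model: P₀ = D₁/(r − g), with D₁ = 2.86 given directly.
P₀ = 2.8600 / (0.118 − 0.019) = 2.8600 / 0.099 = 28.8889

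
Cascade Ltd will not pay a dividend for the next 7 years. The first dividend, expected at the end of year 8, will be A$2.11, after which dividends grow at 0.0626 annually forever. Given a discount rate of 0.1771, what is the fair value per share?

A$5.89

Deferred-dividend DDM. At t=7 the remaining stream is a growing perpetuity with first payment D_8 = 2.11.
V_7 = D_8/(r−g) = 2.11/(0.1771−0.0626) = 18.4279
P₀ = V_7/(1+r)^7 = 18.4279/(1+0.1771)^7 = 5.8855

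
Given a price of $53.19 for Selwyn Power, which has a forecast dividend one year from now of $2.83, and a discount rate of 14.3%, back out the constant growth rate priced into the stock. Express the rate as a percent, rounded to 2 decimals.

8.98%

From P₀ = D₁/(r − g), the implied growth is g = r − D₁/P₀.
g = 0.143 − 2.83/53.19 = 0.143 − 0.05321 = 0.08979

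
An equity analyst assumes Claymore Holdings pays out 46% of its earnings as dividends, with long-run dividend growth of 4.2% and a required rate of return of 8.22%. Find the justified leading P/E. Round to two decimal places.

Justified leading P/E = b/(r−g) = 0.46/(0.0822−0.042) = 11.4428

11.44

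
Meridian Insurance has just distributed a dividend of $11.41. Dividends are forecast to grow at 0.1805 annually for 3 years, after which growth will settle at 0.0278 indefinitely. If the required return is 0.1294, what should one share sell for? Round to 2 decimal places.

$169.23

Two-stage DDM. Project D₁…D_3 at 0.1805, terminal growth 0.0278, discount at r = 0.1294.
D_1 = 13.4695
D_2 = 15.9008
D_3 = 18.7708
Terminal value at t=3: TV = D_4/(r−g) = 19.2927/(0.1294−0.0278) = 189.8884
P₀ = 13.4695/(1+0.1294)^1 + 15.9008/(1+0.1294)^2 + 18.7708/(1+0.1294)^3 + 189.8884/(1+0.1294)^3 = 169.2340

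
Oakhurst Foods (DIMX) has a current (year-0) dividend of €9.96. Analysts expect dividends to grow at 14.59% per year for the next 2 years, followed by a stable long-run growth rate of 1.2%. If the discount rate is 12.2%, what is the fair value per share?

€116.14

Two-stage DDM. Project D₁…D_2 at 0.1459, terminal growth 0.012, discount at r = 0.122.
D_1 = 11.4132
D_2 = 13.0783
Terminal value at t=2: TV = D_3/(r−g) = 13.2353/(0.122−0.012) = 120.3208
P₀ = 11.4132/(1+0.122)^1 + 13.0783/(1+0.122)^2 + 120.3208/(1+0.122)^2 = 116.1383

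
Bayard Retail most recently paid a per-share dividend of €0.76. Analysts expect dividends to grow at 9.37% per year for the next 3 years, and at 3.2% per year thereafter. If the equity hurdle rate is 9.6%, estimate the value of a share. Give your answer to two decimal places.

Two-stage DDM. Project D₁…D_3 at 0.0937, terminal growth 0.032, discount at r = 0.096.
D_1 = 0.8312
D_2 = 0.9091
D_3 = 0.9943
Terminal value at t=3: TV = D_4/(r−g) = 1.0261/(0.096−0.032) = 16.0327
P₀ = 0.8312/(1+0.096)^1 + 0.9091/(1+0.096)^2 + 0.9943/(1+0.096)^3 + 16.0327/(1+0.096)^3 = 14.4485

€14.45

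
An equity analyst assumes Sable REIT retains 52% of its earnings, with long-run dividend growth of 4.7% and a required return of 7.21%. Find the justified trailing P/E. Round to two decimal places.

20.02

Payout ratio b = 1 − 0.52 = 0.48.
Justified trailing P/E = b(1+g)/(r−g) = 0.48×(1+0.047)/(0.0721−0.047) = 20.0223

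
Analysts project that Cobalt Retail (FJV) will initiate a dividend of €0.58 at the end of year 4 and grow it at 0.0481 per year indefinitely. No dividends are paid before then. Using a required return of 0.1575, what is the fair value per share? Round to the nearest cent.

Deferred-dividend DDM. At t=3 the remaining stream is a growing perpetuity with first payment D_4 = 0.58.
V_3 = D_4/(r−g) = 0.58/(0.1575−0.0481) = 5.3016
P₀ = V_3/(1+r)^3 = 5.3016/(1+0.1575)^3 = 3.4186

€3.42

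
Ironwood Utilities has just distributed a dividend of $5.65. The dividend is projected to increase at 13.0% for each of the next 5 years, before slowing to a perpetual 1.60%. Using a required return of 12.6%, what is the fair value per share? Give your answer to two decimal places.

$81.67

Two-stage DDM. Project D₁…D_5 at 0.13, terminal growth 0.016, discount at r = 0.126.
D_1 = 6.3845
D_2 = 7.2145
D_3 = 8.1524
D_4 = 9.2122
D_5 = 10.4098
Terminal value at t=5: TV = D_6/(r−g) = 10.5763/(0.126−0.016) = 96.1483
P₀ = 6.3845/(1+0.126)^1 + 7.2145/(1+0.126)^2 + 8.1524/(1+0.126)^3 + 9.2122/(1+0.126)^4 + 10.4098/(1+0.126)^5 + 96.1483/(1+0.126)^5 = 81.6715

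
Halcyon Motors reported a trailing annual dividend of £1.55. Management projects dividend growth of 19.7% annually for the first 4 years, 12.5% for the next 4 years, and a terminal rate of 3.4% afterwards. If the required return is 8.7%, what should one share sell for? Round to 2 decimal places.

£68.90

Three-stage DDM. Project D₁…D_8; terminal Gordon value at t=8 with g = 0.034; discount at r = 0.087.
D_1 = 1.8554
D_2 = 2.2209
D_3 = 2.6584
D_4 = 3.1821
D_5 = 3.5798
D_6 = 4.0273
D_7 = 4.5307
D_8 = 5.0970
TV_8 = 5.2703/(0.087−0.034) = 99.4404
P₀ = Σ Dₜ/(1+r)ᵗ + TV_8/(1+r)^8 = 68.8959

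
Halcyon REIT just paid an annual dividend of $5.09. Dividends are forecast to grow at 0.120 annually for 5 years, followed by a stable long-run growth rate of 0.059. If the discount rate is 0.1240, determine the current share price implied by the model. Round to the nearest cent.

$106.64

Two-stage DDM. Project D₁…D_5 at 0.12, terminal growth 0.059, discount at r = 0.124.
D_1 = 5.7008
D_2 = 6.3849
D_3 = 7.1511
D_4 = 8.0092
D_5 = 8.9703
Terminal value at t=5: TV = D_6/(r−g) = 9.4996/(0.124−0.059) = 146.1472
P₀ = 5.7008/(1+0.124)^1 + 6.3849/(1+0.124)^2 + 7.1511/(1+0.124)^3 + 8.0092/(1+0.124)^4 + 8.9703/(1+0.124)^5 + 146.1472/(1+0.124)^5 = 106.6423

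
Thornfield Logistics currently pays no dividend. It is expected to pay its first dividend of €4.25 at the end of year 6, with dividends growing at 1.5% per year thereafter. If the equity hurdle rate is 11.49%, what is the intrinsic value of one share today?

Deferred-dividend DDM. At t=5 the remaining stream is a growing perpetuity with first payment D_6 = 4.25.
V_5 = D_6/(r−g) = 4.25/(0.1149−0.015) = 42.5425
P₀ = V_5/(1+r)^5 = 42.5425/(1+0.1149)^5 = 24.6970

€24.70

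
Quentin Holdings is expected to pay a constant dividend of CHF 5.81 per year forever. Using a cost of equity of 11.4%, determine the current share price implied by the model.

Zero-growth DDM (perpetuity): P₀ = D/r = 5.81 / 0.114 = 50.9649

CHF 50.96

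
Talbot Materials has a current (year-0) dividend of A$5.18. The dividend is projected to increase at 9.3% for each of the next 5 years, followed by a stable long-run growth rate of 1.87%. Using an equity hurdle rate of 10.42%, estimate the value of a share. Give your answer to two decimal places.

Two-stage DDM. Project D₁…D_5 at 0.093, terminal growth 0.0187, discount at r = 0.1042.
D_1 = 5.6617
D_2 = 6.1883
D_3 = 6.7638
D_4 = 7.3928
D_5 = 8.0804
Terminal value at t=5: TV = D_6/(r−g) = 8.2315/(0.1042−0.0187) = 96.2744
P₀ = 5.6617/(1+0.1042)^1 + 6.1883/(1+0.1042)^2 + 6.7638/(1+0.1042)^3 + 7.3928/(1+0.1042)^4 + 8.0804/(1+0.1042)^5 + 96.2744/(1+0.1042)^5 = 83.7730

A$83.77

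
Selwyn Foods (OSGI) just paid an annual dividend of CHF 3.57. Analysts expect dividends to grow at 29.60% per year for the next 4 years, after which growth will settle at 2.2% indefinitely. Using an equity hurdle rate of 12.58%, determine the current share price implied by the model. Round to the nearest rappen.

Two-stage DDM. Project D₁…D_4 at 0.296, terminal growth 0.022, discount at r = 0.1258.
D_1 = 4.6267
D_2 = 5.9962
D_3 = 7.7711
D_4 = 10.0714
Terminal value at t=4: TV = D_5/(r−g) = 10.2929/(0.1258−0.022) = 99.1612
P₀ = 4.6267/(1+0.1258)^1 + 5.9962/(1+0.1258)^2 + 7.7711/(1+0.1258)^3 + 10.0714/(1+0.1258)^4 + 99.1612/(1+0.1258)^4 = 82.2867

CHF 82.29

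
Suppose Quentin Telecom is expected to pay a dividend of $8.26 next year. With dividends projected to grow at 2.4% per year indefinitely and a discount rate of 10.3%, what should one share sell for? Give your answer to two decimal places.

$104.56

Gordon growth model: P₀ = D₁/(r − g), with D₁ = 8.26 given directly.
P₀ = 8.2600 / (0.103 − 0.024) = 8.2600 / 0.079 = 104.5570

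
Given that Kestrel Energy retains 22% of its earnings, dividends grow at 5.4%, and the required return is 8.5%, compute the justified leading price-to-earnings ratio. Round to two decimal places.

Payout ratio b = 1 − 0.22 = 0.78.
Justified leading P/E = b/(r−g) = 0.78/(0.085−0.054) = 25.1613

25.16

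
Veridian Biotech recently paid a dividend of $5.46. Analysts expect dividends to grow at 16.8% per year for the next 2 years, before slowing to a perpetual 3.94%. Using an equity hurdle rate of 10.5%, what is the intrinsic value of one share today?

Two-stage DDM. Project D₁…D_2 at 0.168, terminal growth 0.0394, discount at r = 0.105.
D_1 = 6.3773
D_2 = 7.4487
Terminal value at t=2: TV = D_3/(r−g) = 7.7421/(0.105−0.0394) = 118.0204
P₀ = 6.3773/(1+0.105)^1 + 7.4487/(1+0.105)^2 + 118.0204/(1+0.105)^2 = 108.5285

$108.53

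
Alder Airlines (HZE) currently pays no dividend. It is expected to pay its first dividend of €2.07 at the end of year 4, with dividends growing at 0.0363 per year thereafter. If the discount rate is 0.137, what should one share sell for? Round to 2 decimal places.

€13.98

Deferred-dividend DDM. At t=3 the remaining stream is a growing perpetuity with first payment D_4 = 2.07.
V_3 = D_4/(r−g) = 2.07/(0.137−0.0363) = 20.5561
P₀ = V_3/(1+r)^3 = 20.5561/(1+0.137)^3 = 13.9849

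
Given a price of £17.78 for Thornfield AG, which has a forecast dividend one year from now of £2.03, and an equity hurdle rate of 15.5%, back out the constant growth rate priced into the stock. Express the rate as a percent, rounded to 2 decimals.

4.08%

From P₀ = D₁/(r − g), the implied growth is g = r − D₁/P₀.
g = 0.155 − 2.03/17.78 = 0.155 − 0.11417 = 0.04083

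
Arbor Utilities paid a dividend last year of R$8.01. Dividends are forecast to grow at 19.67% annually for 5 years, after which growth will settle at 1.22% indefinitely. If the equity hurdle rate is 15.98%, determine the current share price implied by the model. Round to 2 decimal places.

Two-stage DDM. Project D₁…D_5 at 0.1967, terminal growth 0.0122, discount at r = 0.1598.
D_1 = 9.5856
D_2 = 11.4710
D_3 = 13.7274
D_4 = 16.4276
D_5 = 19.6589
Terminal value at t=5: TV = D_6/(r−g) = 19.8987/(0.1598−0.0122) = 134.8152
P₀ = 9.5856/(1+0.1598)^1 + 11.4710/(1+0.1598)^2 + 13.7274/(1+0.1598)^3 + 16.4276/(1+0.1598)^4 + 19.6589/(1+0.1598)^5 + 134.8152/(1+0.1598)^5 = 108.2814

R$108.28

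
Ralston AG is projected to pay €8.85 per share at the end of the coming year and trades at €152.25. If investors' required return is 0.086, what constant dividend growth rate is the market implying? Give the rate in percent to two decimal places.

2.79%

From P₀ = D₁/(r − g), the implied growth is g = r − D₁/P₀.
g = 0.086 − 8.85/152.25 = 0.086 − 0.05813 = 0.02787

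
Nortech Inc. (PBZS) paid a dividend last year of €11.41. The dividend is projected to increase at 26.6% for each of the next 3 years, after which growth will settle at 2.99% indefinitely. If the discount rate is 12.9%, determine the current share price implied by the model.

Two-stage DDM. Project D₁…D_3 at 0.266, terminal growth 0.0299, discount at r = 0.129.
D_1 = 14.4451
D_2 = 18.2874
D_3 = 23.1519
Terminal value at t=3: TV = D_4/(r−g) = 23.8441/(0.129−0.0299) = 240.6069
P₀ = 14.4451/(1+0.129)^1 + 18.2874/(1+0.129)^2 + 23.1519/(1+0.129)^3 + 240.6069/(1+0.129)^3 = 210.4260

€210.43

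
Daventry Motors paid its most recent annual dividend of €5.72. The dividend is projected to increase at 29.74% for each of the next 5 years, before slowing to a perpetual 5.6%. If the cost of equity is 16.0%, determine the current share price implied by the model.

Two-stage DDM. Project D₁…D_5 at 0.2974, terminal growth 0.056, discount at r = 0.16.
D_1 = 7.4211
D_2 = 9.6282
D_3 = 12.4916
D_4 = 16.2066
D_5 = 21.0264
Terminal value at t=5: TV = D_6/(r−g) = 22.2039/(0.16−0.056) = 213.4991
P₀ = 7.4211/(1+0.16)^1 + 9.6282/(1+0.16)^2 + 12.4916/(1+0.16)^3 + 16.2066/(1+0.16)^4 + 21.0264/(1+0.16)^5 + 213.4991/(1+0.16)^5 = 142.1671

€142.17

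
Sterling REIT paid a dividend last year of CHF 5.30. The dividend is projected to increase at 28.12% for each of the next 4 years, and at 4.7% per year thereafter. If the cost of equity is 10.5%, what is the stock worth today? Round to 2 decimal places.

CHF 204.02

Two-stage DDM. Project D₁…D_4 at 0.2812, terminal growth 0.047, discount at r = 0.105.
D_1 = 6.7904
D_2 = 8.6998
D_3 = 11.1462
D_4 = 14.2805
Terminal value at t=4: TV = D_5/(r−g) = 14.9517/(0.105−0.047) = 257.7878
P₀ = 6.7904/(1+0.105)^1 + 8.6998/(1+0.105)^2 + 11.1462/(1+0.105)^3 + 14.2805/(1+0.105)^4 + 257.7878/(1+0.105)^4 = 204.0169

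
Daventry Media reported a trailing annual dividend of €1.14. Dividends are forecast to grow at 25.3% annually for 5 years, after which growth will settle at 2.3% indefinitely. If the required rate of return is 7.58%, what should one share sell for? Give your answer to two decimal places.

Two-stage DDM. Project D₁…D_5 at 0.253, terminal growth 0.023, discount at r = 0.0758.
D_1 = 1.4284
D_2 = 1.7898
D_3 = 2.2426
D_4 = 2.8100
D_5 = 3.5210
Terminal value at t=5: TV = D_6/(r−g) = 3.6019/(0.0758−0.023) = 68.2185
P₀ = 1.4284/(1+0.0758)^1 + 1.7898/(1+0.0758)^2 + 2.2426/(1+0.0758)^3 + 2.8100/(1+0.0758)^4 + 3.5210/(1+0.0758)^5 + 68.2185/(1+0.0758)^5 = 56.5585

€56.56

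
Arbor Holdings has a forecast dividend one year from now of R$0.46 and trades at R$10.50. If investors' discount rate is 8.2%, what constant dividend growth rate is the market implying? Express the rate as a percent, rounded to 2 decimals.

3.82%

From P₀ = D₁/(r − g), the implied growth is g = r − D₁/P₀.
g = 0.082 − 0.46/10.50 = 0.082 − 0.04381 = 0.03819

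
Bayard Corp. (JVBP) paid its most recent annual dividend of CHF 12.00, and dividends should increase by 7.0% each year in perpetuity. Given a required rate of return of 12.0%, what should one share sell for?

CHF 256.80

Gordon growth model: P₀ = D₁/(r − g). D₁ = 12.00 × (1 + 0.07) = 12.8400.
P₀ = 12.8400 / (0.12 − 0.07) = 12.8400 / 0.05 = 256.8000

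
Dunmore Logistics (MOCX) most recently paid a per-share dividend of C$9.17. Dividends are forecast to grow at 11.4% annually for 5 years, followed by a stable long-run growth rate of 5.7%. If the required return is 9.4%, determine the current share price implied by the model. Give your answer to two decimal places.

C$335.23

Two-stage DDM. Project D₁…D_5 at 0.114, terminal growth 0.057, discount at r = 0.094.
D_1 = 10.2154
D_2 = 11.3799
D_3 = 12.6772
D_4 = 14.1225
D_5 = 15.7324
Terminal value at t=5: TV = D_6/(r−g) = 16.6292/(0.094−0.057) = 449.4367
P₀ = 10.2154/(1+0.094)^1 + 11.3799/(1+0.094)^2 + 12.6772/(1+0.094)^3 + 14.1225/(1+0.094)^4 + 15.7324/(1+0.094)^5 + 449.4367/(1+0.094)^5 = 335.2286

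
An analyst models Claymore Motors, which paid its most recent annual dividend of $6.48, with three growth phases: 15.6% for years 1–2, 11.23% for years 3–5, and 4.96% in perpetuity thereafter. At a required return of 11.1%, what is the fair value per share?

$155.20

Three-stage DDM. Project D₁…D_5; terminal Gordon value at t=5 with g = 0.0496; discount at r = 0.111.
D_1 = 7.4909
D_2 = 8.6595
D_3 = 9.6319
D_4 = 10.7136
D_5 = 11.9167
TV_5 = 12.5078/(0.111−0.0496) = 203.7098
P₀ = Σ Dₜ/(1+r)ᵗ + TV_5/(1+r)^5 = 155.2028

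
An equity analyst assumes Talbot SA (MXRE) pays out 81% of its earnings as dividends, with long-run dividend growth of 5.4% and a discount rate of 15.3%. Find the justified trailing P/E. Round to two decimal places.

8.62

Justified trailing P/E = b(1+g)/(r−g) = 0.81×(1+0.054)/(0.153−0.054) = 8.6236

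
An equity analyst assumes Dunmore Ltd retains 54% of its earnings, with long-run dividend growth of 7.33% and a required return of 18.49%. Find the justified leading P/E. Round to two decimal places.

Payout ratio b = 1 − 0.54 = 0.46.
Justified leading P/E = b/(r−g) = 0.46/(0.1849−0.0733) = 4.1219

4.12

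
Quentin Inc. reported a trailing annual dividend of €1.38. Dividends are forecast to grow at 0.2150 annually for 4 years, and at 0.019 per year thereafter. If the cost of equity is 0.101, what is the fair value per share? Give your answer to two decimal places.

€32.54

Two-stage DDM. Project D₁…D_4 at 0.215, terminal growth 0.019, discount at r = 0.101.
D_1 = 1.6767
D_2 = 2.0372
D_3 = 2.4752
D_4 = 3.0074
Terminal value at t=4: TV = D_5/(r−g) = 3.0645/(0.101−0.019) = 37.3718
P₀ = 1.6767/(1+0.101)^1 + 2.0372/(1+0.101)^2 + 2.4752/(1+0.101)^3 + 3.0074/(1+0.101)^4 + 37.3718/(1+0.101)^4 = 32.5375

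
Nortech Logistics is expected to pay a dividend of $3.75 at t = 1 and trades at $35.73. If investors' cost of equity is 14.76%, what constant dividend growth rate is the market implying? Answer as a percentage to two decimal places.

From P₀ = D₁/(r − g), the implied growth is g = r − D₁/P₀.
g = 0.1476 − 3.75/35.73 = 0.1476 − 0.10495 = 0.04265

4.26%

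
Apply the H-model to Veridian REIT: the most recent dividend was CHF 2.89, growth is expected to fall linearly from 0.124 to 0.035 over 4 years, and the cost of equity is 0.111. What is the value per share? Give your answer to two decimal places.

H-model: P₀ = D₀[(1+g_L) + H(g_S−g_L)]/(r−g_L), with H = 4/2 = 2.
P₀ = 2.89 × [(1+0.035) + 2×(0.124−0.035)] / (0.111−0.035)
   = 2.89 × 1.2130 / 0.076 = 46.1259

CHF 46.13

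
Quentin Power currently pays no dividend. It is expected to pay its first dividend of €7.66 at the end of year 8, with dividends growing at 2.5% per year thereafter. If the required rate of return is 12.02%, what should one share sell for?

€36.35

Deferred-dividend DDM. At t=7 the remaining stream is a growing perpetuity with first payment D_8 = 7.66.
V_7 = D_8/(r−g) = 7.66/(0.1202−0.025) = 80.4622
P₀ = V_7/(1+r)^7 = 80.4622/(1+0.1202)^7 = 36.3515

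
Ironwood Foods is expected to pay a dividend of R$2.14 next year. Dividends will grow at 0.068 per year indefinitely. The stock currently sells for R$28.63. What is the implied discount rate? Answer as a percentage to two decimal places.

Rearranging the constant-growth DDM: r = D₁/P₀ + g.
r = 2.1400 / 28.63 + 0.068 = 0.07475 + 0.068 = 0.14275

14.27%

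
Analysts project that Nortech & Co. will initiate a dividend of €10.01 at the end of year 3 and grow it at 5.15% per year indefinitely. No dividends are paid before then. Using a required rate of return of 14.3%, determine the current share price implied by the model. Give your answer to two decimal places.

Deferred-dividend DDM. At t=2 the remaining stream is a growing perpetuity with first payment D_3 = 10.01.
V_2 = D_3/(r−g) = 10.01/(0.143−0.0515) = 109.3989
P₀ = V_2/(1+r)^2 = 109.3989/(1+0.143)^2 = 83.7376

€83.74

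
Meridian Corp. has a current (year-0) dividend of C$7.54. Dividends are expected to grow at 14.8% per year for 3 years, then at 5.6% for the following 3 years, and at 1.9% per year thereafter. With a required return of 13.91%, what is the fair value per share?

Three-stage DDM. Project D₁…D_6; terminal Gordon value at t=6 with g = 0.019; discount at r = 0.1391.
D_1 = 8.6559
D_2 = 9.9370
D_3 = 11.4077
D_4 = 12.0465
D_5 = 12.7211
D_6 = 13.4335
TV_6 = 13.6887/(0.1391−0.019) = 113.9777
P₀ = Σ Dₜ/(1+r)ᵗ + TV_6/(1+r)^6 = 95.0860

C$95.09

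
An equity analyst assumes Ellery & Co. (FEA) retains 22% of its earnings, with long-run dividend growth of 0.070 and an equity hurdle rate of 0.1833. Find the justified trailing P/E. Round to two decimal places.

7.37

Payout ratio b = 1 − 0.22 = 0.78.
Justified trailing P/E = b(1+g)/(r−g) = 0.78×(1+0.07)/(0.1833−0.07) = 7.3663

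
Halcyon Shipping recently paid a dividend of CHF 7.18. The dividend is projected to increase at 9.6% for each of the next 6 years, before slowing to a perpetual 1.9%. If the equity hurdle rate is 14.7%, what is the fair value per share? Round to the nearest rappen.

Two-stage DDM. Project D₁…D_6 at 0.096, terminal growth 0.019, discount at r = 0.147.
D_1 = 7.8693
D_2 = 8.6247
D_3 = 9.4527
D_4 = 10.3602
D_5 = 11.3547
D_6 = 12.4448
Terminal value at t=6: TV = D_7/(r−g) = 12.6812/(0.147−0.019) = 99.0722
P₀ = 7.8693/(1+0.147)^1 + 8.6247/(1+0.147)^2 + 9.4527/(1+0.147)^3 + 10.3602/(1+0.147)^4 + 11.3547/(1+0.147)^5 + 12.4448/(1+0.147)^6 + 99.0722/(1+0.147)^6 = 80.3593

CHF 80.36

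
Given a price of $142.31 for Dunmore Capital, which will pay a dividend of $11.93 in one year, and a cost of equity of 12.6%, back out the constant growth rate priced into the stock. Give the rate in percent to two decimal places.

4.22%

From P₀ = D₁/(r − g), the implied growth is g = r − D₁/P₀.
g = 0.126 − 11.93/142.31 = 0.126 − 0.08383 = 0.04217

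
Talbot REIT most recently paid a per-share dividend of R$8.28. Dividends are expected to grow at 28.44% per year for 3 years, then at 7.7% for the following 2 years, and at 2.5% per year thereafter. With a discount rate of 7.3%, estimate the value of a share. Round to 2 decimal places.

Three-stage DDM. Project D₁…D_5; terminal Gordon value at t=5 with g = 0.025; discount at r = 0.073.
D_1 = 10.6348
D_2 = 13.6594
D_3 = 17.5441
D_4 = 18.8950
D_5 = 20.3499
TV_5 = 20.8587/(0.073−0.025) = 434.5555
P₀ = Σ Dₜ/(1+r)ᵗ + TV_5/(1+r)^5 = 370.0636

R$370.06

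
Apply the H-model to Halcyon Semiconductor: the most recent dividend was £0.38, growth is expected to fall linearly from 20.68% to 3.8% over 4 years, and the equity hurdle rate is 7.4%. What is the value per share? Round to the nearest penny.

H-model: P₀ = D₀[(1+g_L) + H(g_S−g_L)]/(r−g_L), with H = 4/2 = 2.
P₀ = 0.38 × [(1+0.038) + 2×(0.2068−0.038)] / (0.074−0.038)
   = 0.38 × 1.3756 / 0.036 = 14.5202

£14.52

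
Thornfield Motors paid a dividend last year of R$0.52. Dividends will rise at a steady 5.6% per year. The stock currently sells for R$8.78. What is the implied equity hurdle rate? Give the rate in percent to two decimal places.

11.85%

Rearranging the constant-growth DDM: r = D₁/P₀ + g.
D₁ = 0.52 × (1 + 0.056) = 0.5491.
r = 0.5491 / 8.78 + 0.056 = 0.06254 + 0.056 = 0.11854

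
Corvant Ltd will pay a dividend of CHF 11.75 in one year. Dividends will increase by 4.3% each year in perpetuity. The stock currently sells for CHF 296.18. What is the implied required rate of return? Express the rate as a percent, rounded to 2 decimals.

Rearranging the constant-growth DDM: r = D₁/P₀ + g.
r = 11.7500 / 296.18 + 0.043 = 0.03967 + 0.043 = 0.08267

8.27%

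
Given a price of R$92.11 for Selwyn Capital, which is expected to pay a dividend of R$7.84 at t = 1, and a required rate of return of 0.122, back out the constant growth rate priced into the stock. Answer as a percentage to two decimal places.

From P₀ = D₁/(r − g), the implied growth is g = r − D₁/P₀.
g = 0.122 − 7.84/92.11 = 0.122 − 0.08512 = 0.03688

3.69%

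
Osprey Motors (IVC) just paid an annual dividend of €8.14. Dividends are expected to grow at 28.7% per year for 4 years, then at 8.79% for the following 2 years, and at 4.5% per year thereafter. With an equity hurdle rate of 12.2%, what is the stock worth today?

€253.13

Three-stage DDM. Project D₁…D_6; terminal Gordon value at t=6 with g = 0.045; discount at r = 0.122.
D_1 = 10.4762
D_2 = 13.4828
D_3 = 17.3524
D_4 = 22.3326
D_5 = 24.2956
D_6 = 26.4312
TV_6 = 27.6206/(0.122−0.045) = 358.7089
P₀ = Σ Dₜ/(1+r)ᵗ + TV_6/(1+r)^6 = 253.1341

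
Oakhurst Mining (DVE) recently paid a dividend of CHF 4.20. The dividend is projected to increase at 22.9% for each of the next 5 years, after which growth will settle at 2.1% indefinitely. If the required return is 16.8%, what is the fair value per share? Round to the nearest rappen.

CHF 62.16

Two-stage DDM. Project D₁…D_5 at 0.229, terminal growth 0.021, discount at r = 0.168.
D_1 = 5.1618
D_2 = 6.3439
D_3 = 7.7966
D_4 = 9.5820
D_5 = 11.7763
Terminal value at t=5: TV = D_6/(r−g) = 12.0236/(0.168−0.021) = 81.7932
P₀ = 5.1618/(1+0.168)^1 + 6.3439/(1+0.168)^2 + 7.7966/(1+0.168)^3 + 9.5820/(1+0.168)^4 + 11.7763/(1+0.168)^5 + 81.7932/(1+0.168)^5 = 62.1558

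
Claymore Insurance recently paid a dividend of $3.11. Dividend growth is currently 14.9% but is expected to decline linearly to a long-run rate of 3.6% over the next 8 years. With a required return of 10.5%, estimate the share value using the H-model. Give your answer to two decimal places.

H-model: P₀ = D₀[(1+g_L) + H(g_S−g_L)]/(r−g_L), with H = 8/2 = 4.
P₀ = 3.11 × [(1+0.036) + 4×(0.149−0.036)] / (0.105−0.036)
   = 3.11 × 1.4880 / 0.069 = 67.0678

$67.07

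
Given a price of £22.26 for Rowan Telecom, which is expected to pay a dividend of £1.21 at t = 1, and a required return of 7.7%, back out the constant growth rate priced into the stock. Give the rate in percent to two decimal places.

From P₀ = D₁/(r − g), the implied growth is g = r − D₁/P₀.
g = 0.077 − 1.21/22.26 = 0.077 − 0.05436 = 0.02264

2.26%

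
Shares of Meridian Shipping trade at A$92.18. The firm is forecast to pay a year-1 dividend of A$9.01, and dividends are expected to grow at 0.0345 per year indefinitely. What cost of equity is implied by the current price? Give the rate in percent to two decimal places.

13.22%

Rearranging the constant-growth DDM: r = D₁/P₀ + g.
r = 9.0100 / 92.18 + 0.0345 = 0.09774 + 0.0345 = 0.13224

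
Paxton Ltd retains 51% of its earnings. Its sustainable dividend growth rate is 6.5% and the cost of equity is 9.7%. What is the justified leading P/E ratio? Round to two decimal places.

Payout ratio b = 1 − 0.51 = 0.49.
Justified leading P/E = b/(r−g) = 0.49/(0.097−0.065) = 15.3125

15.31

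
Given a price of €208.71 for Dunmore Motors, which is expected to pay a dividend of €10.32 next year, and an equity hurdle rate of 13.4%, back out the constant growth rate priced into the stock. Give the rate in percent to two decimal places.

From P₀ = D₁/(r − g), the implied growth is g = r − D₁/P₀.
g = 0.134 − 10.32/208.71 = 0.134 − 0.04945 = 0.08455

8.46%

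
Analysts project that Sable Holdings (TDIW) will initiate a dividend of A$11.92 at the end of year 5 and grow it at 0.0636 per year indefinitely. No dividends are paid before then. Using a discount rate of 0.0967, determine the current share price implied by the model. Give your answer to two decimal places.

A$248.94

Deferred-dividend DDM. At t=4 the remaining stream is a growing perpetuity with first payment D_5 = 11.92.
V_4 = D_5/(r−g) = 11.92/(0.0967−0.0636) = 360.1208
P₀ = V_4/(1+r)^4 = 360.1208/(1+0.0967)^4 = 248.9413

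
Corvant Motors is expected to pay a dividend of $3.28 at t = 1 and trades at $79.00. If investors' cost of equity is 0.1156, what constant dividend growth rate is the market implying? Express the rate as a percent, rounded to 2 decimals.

From P₀ = D₁/(r − g), the implied growth is g = r − D₁/P₀.
g = 0.1156 − 3.28/79.00 = 0.1156 − 0.04152 = 0.07408

7.41%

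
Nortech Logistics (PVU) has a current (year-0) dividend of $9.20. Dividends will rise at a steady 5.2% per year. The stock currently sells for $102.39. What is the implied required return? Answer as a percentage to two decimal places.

14.65%

Rearranging the constant-growth DDM: r = D₁/P₀ + g.
D₁ = 9.20 × (1 + 0.052) = 9.6784.
r = 9.6784 / 102.39 + 0.052 = 0.09452 + 0.052 = 0.14652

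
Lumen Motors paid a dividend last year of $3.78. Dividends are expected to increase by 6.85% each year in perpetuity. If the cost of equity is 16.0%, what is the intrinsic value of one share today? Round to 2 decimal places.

Gordon growth model: P₀ = D₁/(r − g). D₁ = 3.78 × (1 + 0.0685) = 4.0389.
P₀ = 4.0389 / (0.16 − 0.0685) = 4.0389 / 0.0915 = 44.1413

$44.14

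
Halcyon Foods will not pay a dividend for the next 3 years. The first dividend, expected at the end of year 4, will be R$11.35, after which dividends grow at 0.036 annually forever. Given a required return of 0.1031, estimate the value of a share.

R$126.02

Deferred-dividend DDM. At t=3 the remaining stream is a growing perpetuity with first payment D_4 = 11.35.
V_3 = D_4/(r−g) = 11.35/(0.1031−0.036) = 169.1505
P₀ = V_3/(1+r)^3 = 169.1505/(1+0.1031)^3 = 126.0169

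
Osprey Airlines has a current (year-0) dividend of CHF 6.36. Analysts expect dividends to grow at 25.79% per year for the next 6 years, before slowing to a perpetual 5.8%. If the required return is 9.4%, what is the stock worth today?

CHF 495.91

Two-stage DDM. Project D₁…D_6 at 0.2579, terminal growth 0.058, discount at r = 0.094.
D_1 = 8.0002
D_2 = 10.0635
D_3 = 12.6589
D_4 = 15.9236
D_5 = 20.0303
D_6 = 25.1961
Terminal value at t=6: TV = D_7/(r−g) = 26.6575/(0.094−0.058) = 740.4862
P₀ = 8.0002/(1+0.094)^1 + 10.0635/(1+0.094)^2 + 12.6589/(1+0.094)^3 + 15.9236/(1+0.094)^4 + 20.0303/(1+0.094)^5 + 25.1961/(1+0.094)^6 + 740.4862/(1+0.094)^6 = 495.9148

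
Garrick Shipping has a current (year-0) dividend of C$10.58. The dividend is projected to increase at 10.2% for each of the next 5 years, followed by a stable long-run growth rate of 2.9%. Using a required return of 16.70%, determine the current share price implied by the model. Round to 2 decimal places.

Two-stage DDM. Project D₁…D_5 at 0.102, terminal growth 0.029, discount at r = 0.167.
D_1 = 11.6592
D_2 = 12.8484
D_3 = 14.1589
D_4 = 15.6031
D_5 = 17.1947
Terminal value at t=5: TV = D_6/(r−g) = 17.6933/(0.167−0.029) = 128.2124
P₀ = 11.6592/(1+0.167)^1 + 12.8484/(1+0.167)^2 + 14.1589/(1+0.167)^3 + 15.6031/(1+0.167)^4 + 17.1947/(1+0.167)^5 + 128.2124/(1+0.167)^5 = 103.9249

C$103.92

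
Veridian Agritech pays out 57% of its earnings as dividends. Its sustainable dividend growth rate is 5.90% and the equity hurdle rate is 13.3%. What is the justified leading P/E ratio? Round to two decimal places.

Justified leading P/E = b/(r−g) = 0.57/(0.133−0.059) = 7.7027

7.70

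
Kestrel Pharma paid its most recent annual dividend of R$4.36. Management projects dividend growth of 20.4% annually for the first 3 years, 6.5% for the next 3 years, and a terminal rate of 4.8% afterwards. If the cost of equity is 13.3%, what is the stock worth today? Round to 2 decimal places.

R$82.25

Three-stage DDM. Project D₁…D_6; terminal Gordon value at t=6 with g = 0.048; discount at r = 0.133.
D_1 = 5.2494
D_2 = 6.3203
D_3 = 7.6097
D_4 = 8.1043
D_5 = 8.6311
D_6 = 9.1921
TV_6 = 9.6333/(0.133−0.048) = 113.3332
P₀ = Σ Dₜ/(1+r)ᵗ + TV_6/(1+r)^6 = 82.2523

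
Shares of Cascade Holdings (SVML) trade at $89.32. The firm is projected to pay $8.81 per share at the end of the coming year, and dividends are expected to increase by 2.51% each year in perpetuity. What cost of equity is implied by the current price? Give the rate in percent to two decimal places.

Rearranging the constant-growth DDM: r = D₁/P₀ + g.
r = 8.8100 / 89.32 + 0.0251 = 0.09863 + 0.0251 = 0.12373

12.37%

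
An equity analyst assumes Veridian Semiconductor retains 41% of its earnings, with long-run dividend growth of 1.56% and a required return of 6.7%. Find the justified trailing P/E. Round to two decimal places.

11.66

Payout ratio b = 1 − 0.41 = 0.59.
Justified trailing P/E = b(1+g)/(r−g) = 0.59×(1+0.0156)/(0.067−0.0156) = 11.6577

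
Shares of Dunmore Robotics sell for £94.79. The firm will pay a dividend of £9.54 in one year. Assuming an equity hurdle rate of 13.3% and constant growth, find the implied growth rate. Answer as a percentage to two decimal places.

From P₀ = D₁/(r − g), the implied growth is g = r − D₁/P₀.
g = 0.133 − 9.54/94.79 = 0.133 − 0.10064 = 0.03236

3.24%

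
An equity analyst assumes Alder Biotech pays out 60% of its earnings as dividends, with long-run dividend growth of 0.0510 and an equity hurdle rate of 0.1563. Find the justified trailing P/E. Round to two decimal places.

Justified trailing P/E = b(1+g)/(r−g) = 0.60×(1+0.051)/(0.1563−0.051) = 5.9886

5.99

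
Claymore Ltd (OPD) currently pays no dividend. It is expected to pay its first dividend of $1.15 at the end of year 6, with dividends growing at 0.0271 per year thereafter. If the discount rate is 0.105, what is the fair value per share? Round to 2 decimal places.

$8.96

Deferred-dividend DDM. At t=5 the remaining stream is a growing perpetuity with first payment D_6 = 1.15.
V_5 = D_6/(r−g) = 1.15/(0.105−0.0271) = 14.7625
P₀ = V_5/(1+r)^5 = 14.7625/(1+0.105)^5 = 8.9608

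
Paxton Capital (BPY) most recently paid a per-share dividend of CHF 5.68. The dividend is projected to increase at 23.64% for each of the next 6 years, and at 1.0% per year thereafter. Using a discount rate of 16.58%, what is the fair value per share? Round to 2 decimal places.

CHF 94.48

Two-stage DDM. Project D₁…D_6 at 0.2364, terminal growth 0.01, discount at r = 0.1658.
D_1 = 7.0228
D_2 = 8.6829
D_3 = 10.7356
D_4 = 13.2735
D_5 = 16.4113
D_6 = 20.2909
Terminal value at t=6: TV = D_7/(r−g) = 20.4939/(0.1658−0.01) = 131.5395
P₀ = 7.0228/(1+0.1658)^1 + 8.6829/(1+0.1658)^2 + 10.7356/(1+0.1658)^3 + 13.2735/(1+0.1658)^4 + 16.4113/(1+0.1658)^5 + 20.2909/(1+0.1658)^6 + 131.5395/(1+0.1658)^6 = 94.4760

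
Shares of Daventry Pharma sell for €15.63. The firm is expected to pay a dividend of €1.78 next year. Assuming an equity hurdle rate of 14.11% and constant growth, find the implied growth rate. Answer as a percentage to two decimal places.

2.72%

From P₀ = D₁/(r − g), the implied growth is g = r − D₁/P₀.
g = 0.1411 − 1.78/15.63 = 0.1411 − 0.11388 = 0.02722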